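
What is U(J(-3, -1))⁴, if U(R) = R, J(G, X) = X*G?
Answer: 81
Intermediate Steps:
J(G, X) = G*X
U(J(-3, -1))⁴ = (-3*(-1))⁴ = 3⁴ = 81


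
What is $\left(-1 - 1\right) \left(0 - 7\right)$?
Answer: $14$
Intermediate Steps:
$\left(-1 - 1\right) \left(0 - 7\right) = \left(-1 - 1\right) \left(-7\right) = \left(-2\right) \left(-7\right) = 14$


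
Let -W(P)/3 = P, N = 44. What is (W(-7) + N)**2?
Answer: 4225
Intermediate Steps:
W(P) = -3*P
(W(-7) + N)**2 = (-3*(-7) + 44)**2 = (21 + 44)**2 = 65**2 = 4225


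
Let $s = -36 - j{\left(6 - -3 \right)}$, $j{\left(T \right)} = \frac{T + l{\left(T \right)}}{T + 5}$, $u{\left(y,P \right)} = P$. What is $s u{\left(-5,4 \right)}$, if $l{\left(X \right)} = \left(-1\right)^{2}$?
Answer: $- \frac{1028}{7} \approx -146.86$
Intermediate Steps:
$l{\left(X \right)} = 1$
$j{\left(T \right)} = \frac{1 + T}{5 + T}$ ($j{\left(T \right)} = \frac{T + 1}{T + 5} = \frac{1 + T}{5 + T}$)
$s = - \frac{257}{7}$ ($s = -36 - \frac{1 + \left(6 - -3\right)}{5 + \left(6 - -3\right)} = -36 - \frac{1 + \left(6 + 3\right)}{5 + \left(6 + 3\right)} = -36 - \frac{1 + 9}{5 + 9} = -36 - \frac{1}{14} \cdot 10 = -36 - \frac{5}{7} = - \frac{257}{7} \approx -36.714$)
$s u{\left(-5,4 \right)} = \left(- \frac{257}{7}\right) 4 = - \frac{1028}{7}$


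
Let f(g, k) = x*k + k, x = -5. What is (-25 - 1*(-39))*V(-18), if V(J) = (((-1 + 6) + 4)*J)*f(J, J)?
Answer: -163296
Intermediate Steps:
f(g, k) = -4*k (f(g, k) = -5*k + k = -4*k)
V(J) = -36*J² (V(J) = (((-1 + 6) + 4)*J)*(-4*J) = ((5 + 4)*J)*(-4*J) = (9*J)*(-4*J) = -36*J²)
(-25 - 1*(-39))*V(-18) = (-25 - 1*(-39))*(-36*(-18)²) = (-25 + 39)*(-36*324) = 14*(-11664) = -163296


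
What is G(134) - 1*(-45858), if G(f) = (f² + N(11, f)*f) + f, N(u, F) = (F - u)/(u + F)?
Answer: 9288942/145 ≈ 64062.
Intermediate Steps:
N(u, F) = (F - u)/(F + u)
G(f) = f + f² + f*(-11 + f)/(11 + f) (G(f) = (f² + ((f - 1*11)/(f + 11))*f) + f = (f² + ((f - 11)/(11 + f))*f) + f = (f² + ((-11 + f)/(11 + f))*f) + f = (f² + f*(-11 + f)/(11 + f)) + f = f + f² + f*(-11 + f)/(11 + f))
G(134) - 1*(-45858) = 134²*(13 + 134)/(11 + 134) - 1*(-45858) = 17956*147/145 + 45858 = 17956*(1/145)*147 + 45858 = 2639532/145 + 45858 = 9288942/145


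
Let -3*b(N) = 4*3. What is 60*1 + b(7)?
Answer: 56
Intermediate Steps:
b(N) = -4 (b(N) = -4*3/3 = -⅓*12 = -4)
60*1 + b(7) = 60*1 - 4 = 60 - 4 = 56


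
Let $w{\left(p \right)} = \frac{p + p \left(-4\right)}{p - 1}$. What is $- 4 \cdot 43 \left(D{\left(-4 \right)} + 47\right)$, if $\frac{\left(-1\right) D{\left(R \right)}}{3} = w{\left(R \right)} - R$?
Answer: $- \frac{36292}{5} \approx -7258.4$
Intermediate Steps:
$w{\left(p \right)} = - \frac{3 p}{-1 + p}$ ($w{\left(p \right)} = \frac{p - 4 p}{-1 + p} = \frac{\left(-3\right) p}{-1 + p} = - \frac{3 p}{-1 + p}$)
$D{\left(R \right)} = 3 R + \frac{9 R}{-1 + R}$ ($D{\left(R \right)} = - 3 \left(- \frac{3 R}{-1 + R} - R\right) = - 3 \left(- R - \frac{3 R}{-1 + R}\right) = 3 R + \frac{9 R}{-1 + R}$)
$- 4 \cdot 43 \left(D{\left(-4 \right)} + 47\right) = - 4 \cdot 43 \left(3 \left(-4\right) \frac{1}{-1 - 4} \left(2 - 4\right) + 47\right) = - 4 \cdot 43 \left(3 \left(-4\right) \frac{1}{-5} \left(-2\right) + 47\right) = - 4 \cdot 43 \left(3 \left(-4\right) \left(- \frac{1}{5}\right) \left(-2\right) + 47\right) = - 4 \cdot 43 \left(- \frac{24}{5} + 47\right) = - 4 \cdot 43 \cdot \frac{211}{5} = \left(-4\right) \frac{9073}{5} = - \frac{36292}{5}$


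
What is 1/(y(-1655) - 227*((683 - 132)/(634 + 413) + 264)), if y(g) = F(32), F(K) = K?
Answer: -1047/62836189 ≈ -1.6662e-5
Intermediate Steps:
y(g) = 32
1/(y(-1655) - 227*((683 - 132)/(634 + 413) + 264)) = 1/(32 - 227*((683 - 132)/(634 + 413) + 264)) = 1/(32 - 227*(551/1047 + 264)) = 1/(32 - 227*276959/1047) = 1/(32 - 62869693/1047) = 1/(-62836189/1047) = -1047/62836189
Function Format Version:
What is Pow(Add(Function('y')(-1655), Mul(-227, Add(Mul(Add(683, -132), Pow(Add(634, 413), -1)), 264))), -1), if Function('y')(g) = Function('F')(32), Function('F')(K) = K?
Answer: Rational(-1047, 62836189) ≈ -1.6662e-5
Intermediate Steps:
Function('y')(g) = 32
Pow(Add(Function('y')(-1655), Mul(-227, Add(Mul(Add(683, -132), Pow(Add(634, 413), -1)), 264))), -1) = Pow(Add(32, Mul(-227, Add(Mul(Add(683, -132), Pow(Add(634, 413), -1)), 264))), -1) = Pow(Add(32, Mul(-227, Add(Mul(551, Pow(1047, -1)), 264))), -1) = Pow(Add(32, Mul(-227, Add(Mul(551, Rational(1, 1047)), 264))), -1) = Pow(Add(32, Mul(-227, Add(Rational(551, 1047), 264))), -1) = Pow(Add(32, Mul(-227, Rational(276959, 1047))), -1) = Pow(Add(32, Rational(-62869693, 1047)), -1) = Pow(Rational(-62836189, 1047), -1) = Rational(-1047, 62836189)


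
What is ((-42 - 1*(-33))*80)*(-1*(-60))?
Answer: -43200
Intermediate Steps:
((-42 - 1*(-33))*80)*(-1*(-60)) = ((-42 + 33)*80)*60 = -9*80*60 = -720*60 = -43200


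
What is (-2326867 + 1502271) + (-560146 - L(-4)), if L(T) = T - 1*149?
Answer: -1384589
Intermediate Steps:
L(T) = -149 + T (L(T) = T - 149 = -149 + T)
(-2326867 + 1502271) + (-560146 - L(-4)) = (-2326867 + 1502271) + (-560146 - (-149 - 4)) = -824596 + (-560146 - 1*(-153)) = -824596 + (-560146 + 153) = -824596 - 559993 = -1384589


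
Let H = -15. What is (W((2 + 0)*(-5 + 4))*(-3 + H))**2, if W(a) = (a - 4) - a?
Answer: 5184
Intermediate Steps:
W(a) = -4 (W(a) = (-4 + a) - a = -4)
(W((2 + 0)*(-5 + 4))*(-3 + H))**2 = (-4*(-3 - 15))**2 = (-4*(-18))**2 = 72**2 = 5184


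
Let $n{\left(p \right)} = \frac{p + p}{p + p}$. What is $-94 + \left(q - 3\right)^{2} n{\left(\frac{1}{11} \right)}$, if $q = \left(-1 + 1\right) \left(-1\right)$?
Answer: $-85$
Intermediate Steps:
$q = 0$ ($q = 0 \left(-1\right) = 0$)
$n{\left(p \right)} = 1$ ($n{\left(p \right)} = \frac{2 p}{2 p} = 2 p \frac{1}{2 p} = 1$)
$-94 + \left(q - 3\right)^{2} n{\left(\frac{1}{11} \right)} = -94 + \left(0 - 3\right)^{2} \cdot 1 = -94 + \left(-3\right)^{2} \cdot 1 = -94 + 9 \cdot 1 = -94 + 9 = -85$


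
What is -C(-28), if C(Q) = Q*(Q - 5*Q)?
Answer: 3136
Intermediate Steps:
C(Q) = -4*Q² (C(Q) = Q*(-4*Q) = -4*Q²)
-C(-28) = -(-4)*(-28)² = -(-4)*784 = -1*(-3136) = 3136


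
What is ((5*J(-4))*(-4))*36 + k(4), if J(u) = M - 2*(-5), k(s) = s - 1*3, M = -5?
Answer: -3599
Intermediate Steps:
k(s) = -3 + s (k(s) = s - 3 = -3 + s)
J(u) = 5 (J(u) = -5 - 2*(-5) = -5 + 10 = 5)
((5*J(-4))*(-4))*36 + k(4) = ((5*5)*(-4))*36 + (-3 + 4) = (25*(-4))*36 + 1 = -100*36 + 1 = -3600 + 1 = -3599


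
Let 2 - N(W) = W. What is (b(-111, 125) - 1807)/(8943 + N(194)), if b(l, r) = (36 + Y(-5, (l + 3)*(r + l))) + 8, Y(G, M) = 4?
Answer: -1759/8751 ≈ -0.20101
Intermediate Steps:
N(W) = 2 - W
b(l, r) = 48 (b(l, r) = (36 + 4) + 8 = 40 + 8 = 48)
(b(-111, 125) - 1807)/(8943 + N(194)) = (48 - 1807)/(8943 + (2 - 1*194)) = -1759/(8943 + (2 - 194)) = -1759/(8943 - 192) = -1759/8751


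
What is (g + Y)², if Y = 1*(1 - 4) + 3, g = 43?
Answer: 1849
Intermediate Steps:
Y = 0 (Y = 1*(-3) + 3 = -3 + 3 = 0)
(g + Y)² = (43 + 0)² = 43² = 1849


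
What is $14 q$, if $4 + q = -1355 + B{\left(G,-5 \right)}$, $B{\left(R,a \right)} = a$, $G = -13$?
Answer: $-19096$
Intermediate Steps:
$q = -1364$ ($q = -4 - 1360 = -1364$)
$14 q = 14 \left(-1364\right) = -19096$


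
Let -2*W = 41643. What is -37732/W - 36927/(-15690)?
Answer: 907260407/217792890 ≈ 4.1657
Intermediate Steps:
W = -41643/2 (W = -½*41643 = -41643/2 ≈ -20822.)
-37732/W - 36927/(-15690) = -37732/(-41643/2) - 36927/(-15690) = -37732*(-2/41643) - 36927*(-1/15690) = 75464/41643 + 12309/5230 = 907260407/217792890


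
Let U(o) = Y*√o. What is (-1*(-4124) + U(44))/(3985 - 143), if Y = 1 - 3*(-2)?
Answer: 2062/1921 + 7*√11/1921 ≈ 1.0855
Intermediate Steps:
Y = 7 (Y = 1 + 6 = 7)
U(o) = 7*√o
(-1*(-4124) + U(44))/(3985 - 143) = (-1*(-4124) + 7*√44)/(3985 - 143) = (4124 + 7*(2*√11))/3842 = (4124 + 14*√11)*(1/3842) = 2062/1921 + 7*√11/1921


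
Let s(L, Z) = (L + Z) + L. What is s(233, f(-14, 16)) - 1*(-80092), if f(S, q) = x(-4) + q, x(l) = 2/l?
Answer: 161147/2 ≈ 80574.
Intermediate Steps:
f(S, q) = -½ + q (f(S, q) = 2/(-4) + q = 2*(-¼) + q = -½ + q)
s(L, Z) = Z + 2*L
s(233, f(-14, 16)) - 1*(-80092) = ((-½ + 16) + 2*233) - 1*(-80092) = (31/2 + 466) + 80092 = 963/2 + 80092 = 161147/2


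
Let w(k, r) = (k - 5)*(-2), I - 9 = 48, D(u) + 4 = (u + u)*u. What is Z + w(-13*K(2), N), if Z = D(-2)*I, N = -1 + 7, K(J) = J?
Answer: 290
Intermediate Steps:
D(u) = -4 + 2*u**2 (D(u) = -4 + (u + u)*u = -4 + (2*u)*u = -4 + 2*u**2)
N = 6
I = 57 (I = 9 + 48 = 57)
w(k, r) = 10 - 2*k (w(k, r) = (-5 + k)*(-2) = 10 - 2*k)
Z = 228 (Z = (-4 + 2*(-2)**2)*57 = (-4 + 2*4)*57 = (-4 + 8)*57 = 4*57 = 228)
Z + w(-13*K(2), N) = 228 + (10 - (-26)*2) = 228 + (10 - 2*(-26)) = 228 + (10 + 52) = 228 + 62 = 290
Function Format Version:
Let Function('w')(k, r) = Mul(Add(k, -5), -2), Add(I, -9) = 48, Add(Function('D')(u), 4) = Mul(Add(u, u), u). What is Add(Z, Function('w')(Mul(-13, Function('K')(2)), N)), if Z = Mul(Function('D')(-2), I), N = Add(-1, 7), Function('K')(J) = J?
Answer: 290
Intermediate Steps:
Function('D')(u) = Add(-4, Mul(2, Pow(u, 2))) (Function('D')(u) = Add(-4, Mul(Add(u, u), u)) = Add(-4, Mul(Mul(2, u), u)) = Add(-4, Mul(2, Pow(u, 2))))
N = 6
I = 57 (I = Add(9, 48) = 57)
Function('w')(k, r) = Add(10, Mul(-2, k)) (Function('w')(k, r) = Mul(Add(-5, k), -2) = Add(10, Mul(-2, k)))
Z = 228 (Z = Mul(Add(-4, Mul(2, Pow(-2, 2))), 57) = Mul(Add(-4, Mul(2, 4)), 57) = Mul(Add(-4, 8), 57) = Mul(4, 57) = 228)
Add(Z, Function('w')(Mul(-13, Function('K')(2)), N)) = Add(228, Add(10, Mul(-2, Mul(-13, 2)))) = Add(228, Add(10, Mul(-2, -26))) = Add(228, Add(10, 52)) = Add(228, 62) = 290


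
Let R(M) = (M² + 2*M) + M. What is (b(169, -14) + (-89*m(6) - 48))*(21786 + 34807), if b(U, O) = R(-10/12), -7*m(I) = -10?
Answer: -2523538463/252 ≈ -1.0014e+7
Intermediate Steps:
m(I) = 10/7 (m(I) = -⅐*(-10) = 10/7)
R(M) = M² + 3*M
b(U, O) = -65/36 (b(U, O) = (-10/12)*(3 - 10/12) = (-10*1/12)*(3 - 10*1/12) = -5*(3 - ⅚)/6 = -⅚*13/6 = -65/36)
(b(169, -14) + (-89*m(6) - 48))*(21786 + 34807) = (-65/36 + (-89*10/7 - 48))*(21786 + 34807) = (-65/36 + (-890/7 - 48))*56593 = (-65/36 - 1226/7)*56593 = -44591/252*56593 = -2523538463/252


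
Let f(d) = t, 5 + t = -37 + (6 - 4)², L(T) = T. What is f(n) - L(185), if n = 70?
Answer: -223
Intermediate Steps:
t = -38 (t = -5 + (-37 + (6 - 4)²) = -5 + (-37 + 2²) = -5 + (-37 + 4) = -5 - 33 = -38)
f(d) = -38
f(n) - L(185) = -38 - 1*185 = -38 - 185 = -223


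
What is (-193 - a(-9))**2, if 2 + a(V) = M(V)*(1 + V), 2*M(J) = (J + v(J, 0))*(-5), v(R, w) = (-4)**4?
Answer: 26327161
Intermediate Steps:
v(R, w) = 256
M(J) = -640 - 5*J/2 (M(J) = ((J + 256)*(-5))/2 = ((256 + J)*(-5))/2 = (-1280 - 5*J)/2 = -640 - 5*J/2)
a(V) = -2 + (1 + V)*(-640 - 5*V/2) (a(V) = -2 + (-640 - 5*V/2)*(1 + V) = -2 + (1 + V)*(-640 - 5*V/2))
(-193 - a(-9))**2 = (-193 - (-642 - 1285/2*(-9) - 5/2*(-9)**2))**2 = (-193 - (-642 + 11565/2 - 5/2*81))**2 = (-193 - (-642 + 11565/2 - 405/2))**2 = (-193 - 1*4938)**2 = (-193 - 4938)**2 = (-5131)**2 = 26327161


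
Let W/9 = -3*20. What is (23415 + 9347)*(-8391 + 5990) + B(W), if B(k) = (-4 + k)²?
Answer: -78365626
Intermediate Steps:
W = -540 (W = 9*(-3*20) = 9*(-60) = -540)
(23415 + 9347)*(-8391 + 5990) + B(W) = (23415 + 9347)*(-8391 + 5990) + (-4 - 540)² = 32762*(-2401) + (-544)² = -78661562 + 295936 = -78365626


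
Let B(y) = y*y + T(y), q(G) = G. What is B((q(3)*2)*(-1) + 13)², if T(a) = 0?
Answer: 2401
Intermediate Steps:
B(y) = y² (B(y) = y*y + 0 = y² + 0 = y²)
B((q(3)*2)*(-1) + 13)² = (((3*2)*(-1) + 13)²)² = ((6*(-1) + 13)²)² = ((-6 + 13)²)² = (7²)² = 49² = 2401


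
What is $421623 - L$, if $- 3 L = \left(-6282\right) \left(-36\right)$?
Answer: $497007$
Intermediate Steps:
$L = -75384$ ($L = - \frac{\left(-6282\right) \left(-36\right)}{3} = \left(- \frac{1}{3}\right) 226152 = -75384$)
$421623 - L = 421623 - -75384 = 421623 + 75384 = 497007$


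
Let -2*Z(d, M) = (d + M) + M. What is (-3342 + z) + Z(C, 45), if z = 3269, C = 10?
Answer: -123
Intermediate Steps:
Z(d, M) = -M - d/2 (Z(d, M) = -((d + M) + M)/2 = -((M + d) + M)/2 = -(d + 2*M)/2 = -M - d/2)
(-3342 + z) + Z(C, 45) = (-3342 + 3269) + (-1*45 - ½*10) = -73 + (-45 - 5) = -73 - 50 = -123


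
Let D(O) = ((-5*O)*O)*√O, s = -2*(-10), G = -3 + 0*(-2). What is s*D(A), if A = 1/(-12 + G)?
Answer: -4*I*√15/135 ≈ -0.11476*I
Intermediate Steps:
G = -3 (G = -3 + 0 = -3)
s = 20
A = -1/15 (A = 1/(-12 - 3) = 1/(-15) = -1/15 ≈ -0.066667)
D(O) = -5*O^(5/2) (D(O) = (-5*O²)*√O = -5*O^(5/2))
s*D(A) = 20*(-I*√15/675) = -4*I*√15/135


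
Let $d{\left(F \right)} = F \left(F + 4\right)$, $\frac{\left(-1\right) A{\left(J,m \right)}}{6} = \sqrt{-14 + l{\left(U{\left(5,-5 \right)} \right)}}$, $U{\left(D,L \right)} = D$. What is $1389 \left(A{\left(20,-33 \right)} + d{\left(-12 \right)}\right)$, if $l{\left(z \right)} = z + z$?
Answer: $133344 - 16668 i \approx 1.3334 \cdot 10^{5} - 16668.0 i$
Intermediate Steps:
$l{\left(z \right)} = 2 z$
$A{\left(J,m \right)} = - 12 i$ ($A{\left(J,m \right)} = - 6 \sqrt{-14 + 2 \cdot 5} = - 6 \sqrt{-14 + 10} = - 6 \sqrt{-4} = - 6 \cdot 2 i = - 12 i$)
$d{\left(F \right)} = F \left(4 + F\right)$
$1389 \left(A{\left(20,-33 \right)} + d{\left(-12 \right)}\right) = 1389 \left(- 12 i - 12 \left(4 - 12\right)\right) = 1389 \left(- 12 i - -96\right) = 1389 \left(- 12 i + 96\right) = 1389 \left(96 - 12 i\right) = 133344 - 16668 i$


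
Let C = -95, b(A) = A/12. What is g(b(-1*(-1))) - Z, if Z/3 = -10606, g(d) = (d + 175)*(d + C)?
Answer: 2188753/144 ≈ 15200.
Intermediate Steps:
b(A) = A/12 (b(A) = A*(1/12) = A/12)
g(d) = (-95 + d)*(175 + d) (g(d) = (d + 175)*(d - 95) = (175 + d)*(-95 + d) = (-95 + d)*(175 + d))
Z = -31818 (Z = 3*(-10606) = -31818)
g(b(-1*(-1))) - Z = (-16625 + ((-1*(-1))/12)**2 + 80*((-1*(-1))/12)) - 1*(-31818) = (-16625 + ((1/12)*1)**2 + 80*((1/12)*1)) + 31818 = (-16625 + (1/12)**2 + 80*(1/12)) + 31818 = (-16625 + 1/144 + 20/3) + 31818 = -2393039/144 + 31818 = 2188753/144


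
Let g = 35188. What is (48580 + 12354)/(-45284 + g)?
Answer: -30467/5048 ≈ -6.0355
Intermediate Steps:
(48580 + 12354)/(-45284 + g) = (48580 + 12354)/(-45284 + 35188) = 60934/(-10096) = 60934*(-1/10096) = -30467/5048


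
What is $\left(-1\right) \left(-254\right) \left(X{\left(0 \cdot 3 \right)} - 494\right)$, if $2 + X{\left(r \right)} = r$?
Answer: $-125984$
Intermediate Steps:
$X{\left(r \right)} = -2 + r$
$\left(-1\right) \left(-254\right) \left(X{\left(0 \cdot 3 \right)} - 494\right) = \left(-1\right) \left(-254\right) \left(\left(-2 + 0 \cdot 3\right) - 494\right) = 254 \left(\left(-2 + 0\right) - 494\right) = 254 \left(-2 - 494\right) = 254 \left(-496\right) = -125984$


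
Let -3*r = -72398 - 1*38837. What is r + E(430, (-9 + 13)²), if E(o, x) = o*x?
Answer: 131875/3 ≈ 43958.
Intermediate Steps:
r = 111235/3 (r = -(-72398 - 1*38837)/3 = -(-72398 - 38837)/3 = -⅓*(-111235) = 111235/3 ≈ 37078.)
r + E(430, (-9 + 13)²) = 111235/3 + 430*(-9 + 13)² = 111235/3 + 430*4² = 111235/3 + 430*16 = 111235/3 + 6880 = 131875/3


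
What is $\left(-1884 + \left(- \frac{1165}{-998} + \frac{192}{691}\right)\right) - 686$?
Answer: $- \frac{1771321629}{689618} \approx -2568.6$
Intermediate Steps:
$\left(-1884 + \left(- \frac{1165}{-998} + \frac{192}{691}\right)\right) - 686 = \left(-1884 + \left(\left(-1165\right) \left(- \frac{1}{998}\right) + 192 \cdot \frac{1}{691}\right)\right) + \left(-789 + 103\right) = \left(-1884 + \left(\frac{1165}{998} + \frac{192}{691}\right)\right) - 686 = \left(-1884 + \frac{996631}{689618}\right) - 686 = - \frac{1298243681}{689618} - 686 = - \frac{1771321629}{689618}$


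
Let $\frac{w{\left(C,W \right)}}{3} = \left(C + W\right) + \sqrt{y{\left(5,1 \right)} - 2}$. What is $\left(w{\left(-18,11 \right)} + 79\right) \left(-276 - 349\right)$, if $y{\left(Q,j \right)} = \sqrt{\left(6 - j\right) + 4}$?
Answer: $-38125$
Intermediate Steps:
$y{\left(Q,j \right)} = \sqrt{10 - j}$
$w{\left(C,W \right)} = 3 + 3 C + 3 W$ ($w{\left(C,W \right)} = 3 \left(\left(C + W\right) + \sqrt{\sqrt{10 - 1} - 2}\right) = 3 \left(\left(C + W\right) + \sqrt{\sqrt{9} - 2}\right) = 3 \left(\left(C + W\right) + \sqrt{3 - 2}\right) = 3 \left(\left(C + W\right) + \sqrt{1}\right) = 3 \left(\left(C + W\right) + 1\right) = 3 \left(1 + C + W\right) = 3 + 3 C + 3 W$)
$\left(w{\left(-18,11 \right)} + 79\right) \left(-276 - 349\right) = \left(\left(3 + 3 \left(-18\right) + 3 \cdot 11\right) + 79\right) \left(-276 - 349\right) = \left(\left(3 - 54 + 33\right) + 79\right) \left(-625\right) = \left(-18 + 79\right) \left(-625\right) = 61 \left(-625\right) = -38125$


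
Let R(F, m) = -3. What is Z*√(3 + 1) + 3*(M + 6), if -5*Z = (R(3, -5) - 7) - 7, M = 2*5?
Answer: 274/5 ≈ 54.800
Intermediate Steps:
M = 10
Z = 17/5 (Z = -((-3 - 7) - 7)/5 = -(-10 - 7)/5 = -⅕*(-17) = 17/5 ≈ 3.4000)
Z*√(3 + 1) + 3*(M + 6) = 17*√(3 + 1)/5 + 3*(10 + 6) = 17*√4/5 + 3*16 = (17/5)*2 + 48 = 34/5 + 48 = 274/5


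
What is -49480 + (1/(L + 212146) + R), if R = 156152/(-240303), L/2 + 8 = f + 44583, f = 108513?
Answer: -293477583936301/5931158646 ≈ -49481.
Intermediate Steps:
L = 306176 (L = -16 + 2*(108513 + 44583) = -16 + 2*153096 = -16 + 306192 = 306176)
R = -156152/240303 (R = 156152*(-1/240303) = -156152/240303 ≈ -0.64981)
-49480 + (1/(L + 212146) + R) = -49480 + (1/(306176 + 212146) - 156152/240303) = -49480 + (1/518322 - 156152/240303) = -49480 - 3854132221/5931158646 = -293477583936301/5931158646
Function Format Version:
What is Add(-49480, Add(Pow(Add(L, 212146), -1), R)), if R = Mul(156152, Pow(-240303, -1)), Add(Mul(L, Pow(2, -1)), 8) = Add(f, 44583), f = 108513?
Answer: Rational(-293477583936301, 5931158646) ≈ -49481.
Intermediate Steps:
L = 306176 (L = Add(-16, Mul(2, Add(108513, 44583))) = Add(-16, Mul(2, 153096)) = Add(-16, 306192) = 306176)
R = Rational(-156152, 240303) (R = Mul(156152, Rational(-1, 240303)) = Rational(-156152, 240303) ≈ -0.64981)
Add(-49480, Add(Pow(Add(L, 212146), -1), R)) = Add(-49480, Add(Pow(Add(306176, 212146), -1), Rational(-156152, 240303))) = Add(-49480, Add(Pow(518322, -1), Rational(-156152, 240303))) = Add(-49480, Add(Rational(1, 518322), Rational(-156152, 240303))) = Add(-49480, Rational(-3854132221, 5931158646)) = Rational(-293477583936301, 5931158646)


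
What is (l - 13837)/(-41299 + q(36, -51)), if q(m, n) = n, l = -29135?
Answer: 21486/20675 ≈ 1.0392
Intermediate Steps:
(l - 13837)/(-41299 + q(36, -51)) = (-29135 - 13837)/(-41299 - 51) = -42972/(-41350) = -42972*(-1/41350) = 21486/20675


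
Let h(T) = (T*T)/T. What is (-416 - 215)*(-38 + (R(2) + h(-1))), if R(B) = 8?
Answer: 19561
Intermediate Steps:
h(T) = T (h(T) = T²/T = T)
(-416 - 215)*(-38 + (R(2) + h(-1))) = (-416 - 215)*(-38 + (8 - 1)) = -631*(-38 + 7) = -631*(-31) = 19561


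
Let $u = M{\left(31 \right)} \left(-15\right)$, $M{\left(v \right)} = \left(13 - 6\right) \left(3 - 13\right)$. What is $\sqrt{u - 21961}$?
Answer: $i \sqrt{20911} \approx 144.61 i$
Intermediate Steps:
$M{\left(v \right)} = -70$ ($M{\left(v \right)} = 7 \left(-10\right) = -70$)
$u = 1050$ ($u = \left(-70\right) \left(-15\right) = 1050$)
$\sqrt{u - 21961} = \sqrt{1050 - 21961} = \sqrt{-20911} = i \sqrt{20911}$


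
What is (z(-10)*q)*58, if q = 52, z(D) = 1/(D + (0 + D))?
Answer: -754/5 ≈ -150.80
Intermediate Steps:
z(D) = 1/(2*D) (z(D) = 1/(D + D) = 1/(2*D))
(z(-10)*q)*58 = (((½)/(-10))*52)*58 = (((½)*(-⅒))*52)*58 = -1/20*52*58 = -13/5*58 = -754/5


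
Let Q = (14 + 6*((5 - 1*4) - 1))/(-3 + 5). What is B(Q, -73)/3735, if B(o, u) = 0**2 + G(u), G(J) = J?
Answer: -73/3735 ≈ -0.019545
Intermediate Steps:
Q = 7 (Q = (14 + 6*((5 - 4) - 1))/2 = (14 + 6*(1 - 1))*(1/2) = (14 + 6*0)*(1/2) = (14 + 0)*(1/2) = 14*(1/2) = 7)
B(o, u) = u (B(o, u) = 0**2 + u = 0 + u = u)
B(Q, -73)/3735 = -73/3735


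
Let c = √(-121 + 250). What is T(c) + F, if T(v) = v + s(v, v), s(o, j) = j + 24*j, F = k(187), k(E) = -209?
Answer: -209 + 26*√129 ≈ 86.303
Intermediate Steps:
F = -209
s(o, j) = 25*j
c = √129 ≈ 11.358
T(v) = 26*v (T(v) = v + 25*v = 26*v)
T(c) + F = 26*√129 - 209 = -209 + 26*√129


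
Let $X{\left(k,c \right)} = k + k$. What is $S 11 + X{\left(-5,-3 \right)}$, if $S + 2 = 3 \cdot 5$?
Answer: $133$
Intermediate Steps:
$X{\left(k,c \right)} = 2 k$
$S = 13$ ($S = -2 + 3 \cdot 5 = -2 + 15 = 13$)
$S 11 + X{\left(-5,-3 \right)} = 13 \cdot 11 + 2 \left(-5\right) = 143 - 10 = 133$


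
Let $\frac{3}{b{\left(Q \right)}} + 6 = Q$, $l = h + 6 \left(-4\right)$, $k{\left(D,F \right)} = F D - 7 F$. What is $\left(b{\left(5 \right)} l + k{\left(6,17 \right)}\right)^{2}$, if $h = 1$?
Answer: $2704$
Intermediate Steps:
$k{\left(D,F \right)} = - 7 F + D F$ ($k{\left(D,F \right)} = D F - 7 F = - 7 F + D F$)
$l = -23$ ($l = 1 + 6 \left(-4\right) = 1 - 24 = -23$)
$b{\left(Q \right)} = \frac{3}{-6 + Q}$
$\left(b{\left(5 \right)} l + k{\left(6,17 \right)}\right)^{2} = \left(\frac{3}{-6 + 5} \left(-23\right) + 17 \left(-7 + 6\right)\right)^{2} = \left(\frac{3}{-1} \left(-23\right) + 17 \left(-1\right)\right)^{2} = \left(3 \left(-1\right) \left(-23\right) - 17\right)^{2} = \left(\left(-3\right) \left(-23\right) - 17\right)^{2} = \left(69 - 17\right)^{2} = 52^{2} = 2704$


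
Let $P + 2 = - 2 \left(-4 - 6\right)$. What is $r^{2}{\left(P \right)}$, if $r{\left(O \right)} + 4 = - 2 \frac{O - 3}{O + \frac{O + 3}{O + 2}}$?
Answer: $\frac{501264}{16129} \approx 31.078$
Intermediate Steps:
$P = 18$ ($P = -2 - 2 \left(-4 - 6\right) = -2 - -20 = -2 + 20 = 18$)
$r{\left(O \right)} = -4 - \frac{2 \left(-3 + O\right)}{O + \frac{3 + O}{2 + O}}$ ($r{\left(O \right)} = -4 - 2 \frac{O - 3}{O + \frac{O + 3}{O + 2}} = -4 - 2 \frac{-3 + O}{O + \frac{3 + O}{2 + O}} = -4 - \frac{2 \left(-3 + O\right)}{O + \frac{3 + O}{2 + O}}$)
$r^{2}{\left(P \right)} = \left(\left(-2\right) 18 \frac{1}{3 + 18^{2} + 3 \cdot 18} \left(5 + 3 \cdot 18\right)\right)^{2} = \left(\left(-2\right) 18 \frac{1}{3 + 324 + 54} \left(5 + 54\right)\right)^{2} = \left(\left(-2\right) 18 \cdot \frac{1}{381} \cdot 59\right)^{2} = \left(- \frac{708}{127}\right)^{2} = \frac{501264}{16129}$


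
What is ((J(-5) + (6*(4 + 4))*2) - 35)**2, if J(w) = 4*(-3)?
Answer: 2401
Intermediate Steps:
J(w) = -12
((J(-5) + (6*(4 + 4))*2) - 35)**2 = ((-12 + (6*(4 + 4))*2) - 35)**2 = ((-12 + (6*8)*2) - 35)**2 = ((-12 + 48*2) - 35)**2 = ((-12 + 96) - 35)**2 = (84 - 35)**2 = 49**2 = 2401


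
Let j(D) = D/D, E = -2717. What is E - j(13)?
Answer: -2718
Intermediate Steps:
j(D) = 1
E - j(13) = -2717 - 1*1 = -2717 - 1 = -2718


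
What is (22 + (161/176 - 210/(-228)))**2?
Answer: 6353205849/11182336 ≈ 568.15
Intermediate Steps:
(22 + (161/176 - 210/(-228)))**2 = (22 + (161*(1/176) - 210*(-1/228)))**2 = (22 + (161/176 + 35/38))**2 = (22 + 6139/3344)**2 = (79707/3344)**2 = 6353205849/11182336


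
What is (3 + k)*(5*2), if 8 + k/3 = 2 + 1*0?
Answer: -150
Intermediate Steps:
k = -18 (k = -24 + 3*(2 + 1*0) = -24 + 3*(2 + 0) = -24 + 3*2 = -24 + 6 = -18)
(3 + k)*(5*2) = (3 - 18)*(5*2) = -15*10 = -150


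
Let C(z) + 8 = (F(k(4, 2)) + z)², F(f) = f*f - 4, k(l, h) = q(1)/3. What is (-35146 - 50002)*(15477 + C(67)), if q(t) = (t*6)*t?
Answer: -1699383784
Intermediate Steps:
q(t) = 6*t² (q(t) = (6*t)*t = 6*t²)
k(l, h) = 2 (k(l, h) = (6*1²)/3 = (6*1)*(⅓) = 6*(⅓) = 2)
F(f) = -4 + f² (F(f) = f² - 4 = -4 + f²)
C(z) = -8 + z² (C(z) = -8 + ((-4 + 2²) + z)² = -8 + ((-4 + 4) + z)² = -8 + (0 + z)² = -8 + z²)
(-35146 - 50002)*(15477 + C(67)) = (-35146 - 50002)*(15477 + (-8 + 67²)) = -85148*(15477 + (-8 + 4489)) = -85148*(15477 + 4481) = -85148*19958 = -1699383784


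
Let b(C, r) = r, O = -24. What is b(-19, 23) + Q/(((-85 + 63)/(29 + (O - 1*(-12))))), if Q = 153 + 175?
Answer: -2535/11 ≈ -230.45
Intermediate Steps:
Q = 328
b(-19, 23) + Q/(((-85 + 63)/(29 + (O - 1*(-12))))) = 23 + 328/(((-85 + 63)/(29 + (-24 - 1*(-12))))) = 23 + 328/((-22/(29 + (-24 + 12)))) = 23 + 328/((-22/(29 - 12))) = 23 + 328/((-22/17)) = 23 + 328/((-22*1/17)) = 23 + 328/(-22/17) = 23 + 328*(-17/22) = 23 - 2788/11 = -2535/11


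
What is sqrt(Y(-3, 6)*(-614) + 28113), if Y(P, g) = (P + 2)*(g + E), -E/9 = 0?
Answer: 3*sqrt(3533) ≈ 178.32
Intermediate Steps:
E = 0 (E = -9*0 = 0)
Y(P, g) = g*(2 + P) (Y(P, g) = (P + 2)*(g + 0) = (2 + P)*g = g*(2 + P))
sqrt(Y(-3, 6)*(-614) + 28113) = sqrt((6*(2 - 3))*(-614) + 28113) = sqrt((6*(-1))*(-614) + 28113) = sqrt(-6*(-614) + 28113) = sqrt(3684 + 28113) = sqrt(31797) = 3*sqrt(3533)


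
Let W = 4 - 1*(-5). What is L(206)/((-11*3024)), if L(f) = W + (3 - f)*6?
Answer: 403/11088 ≈ 0.036346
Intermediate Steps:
W = 9 (W = 4 + 5 = 9)
L(f) = 27 - 6*f (L(f) = 9 + (3 - f)*6 = 9 + (18 - 6*f) = 27 - 6*f)
L(206)/((-11*3024)) = (27 - 6*206)/((-11*3024)) = (27 - 1236)/(-33264) = -1209*(-1/33264) = 403/11088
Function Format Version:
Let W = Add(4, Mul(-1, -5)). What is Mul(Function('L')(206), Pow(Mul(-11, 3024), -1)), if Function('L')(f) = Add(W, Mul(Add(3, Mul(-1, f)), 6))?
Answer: Rational(403, 11088) ≈ 0.036346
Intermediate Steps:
W = 9 (W = Add(4, 5) = 9)
Function('L')(f) = Add(27, Mul(-6, f)) (Function('L')(f) = Add(9, Mul(Add(3, Mul(-1, f)), 6)) = Add(9, Add(18, Mul(-6, f))) = Add(27, Mul(-6, f)))
Mul(Function('L')(206), Pow(Mul(-11, 3024), -1)) = Mul(Add(27, Mul(-6, 206)), Pow(Mul(-11, 3024), -1)) = Mul(Add(27, -1236), Pow(-33264, -1)) = Mul(-1209, Rational(-1, 33264)) = Rational(403, 11088)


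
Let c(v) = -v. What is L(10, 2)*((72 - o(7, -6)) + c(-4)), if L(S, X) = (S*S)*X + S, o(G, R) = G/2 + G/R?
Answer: 15470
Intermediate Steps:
o(G, R) = G/2 + G/R (o(G, R) = G*(1/2) + G/R = G/2 + G/R)
L(S, X) = S + X*S**2 (L(S, X) = S**2*X + S = X*S**2 + S = S + X*S**2)
L(10, 2)*((72 - o(7, -6)) + c(-4)) = (10*(1 + 10*2))*((72 - ((1/2)*7 + 7/(-6))) - 1*(-4)) = (10*(1 + 20))*((72 - (7/2 + 7*(-1/6))) + 4) = (10*21)*((72 - (7/2 - 7/6)) + 4) = 210*((72 - 1*7/3) + 4) = 210*((72 - 7/3) + 4) = 210*(209/3 + 4) = 210*(221/3) = 15470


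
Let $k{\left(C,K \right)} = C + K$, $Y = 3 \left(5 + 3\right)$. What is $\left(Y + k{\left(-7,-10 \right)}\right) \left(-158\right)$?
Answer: $-1106$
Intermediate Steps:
$Y = 24$ ($Y = 3 \cdot 8 = 24$)
$\left(Y + k{\left(-7,-10 \right)}\right) \left(-158\right) = \left(24 - 17\right) \left(-158\right) = 7 \left(-158\right) = -1106$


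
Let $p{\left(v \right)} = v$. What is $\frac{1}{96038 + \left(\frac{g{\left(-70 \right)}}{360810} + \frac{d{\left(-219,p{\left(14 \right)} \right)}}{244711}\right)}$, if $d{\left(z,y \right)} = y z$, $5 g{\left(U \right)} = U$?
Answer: $\frac{44147087955}{4239797478187583} \approx 1.0413 \cdot 10^{-5}$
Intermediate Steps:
$g{\left(U \right)} = \frac{U}{5}$
$\frac{1}{96038 + \left(\frac{g{\left(-70 \right)}}{360810} + \frac{d{\left(-219,p{\left(14 \right)} \right)}}{244711}\right)} = \frac{1}{96038 + \left(\frac{\frac{1}{5} \left(-70\right)}{360810} + \frac{14 \left(-219\right)}{244711}\right)} = \frac{1}{96038 - \frac{554834707}{44147087955}} = \frac{1}{\frac{4239797478187583}{44147087955}} = \frac{44147087955}{4239797478187583}$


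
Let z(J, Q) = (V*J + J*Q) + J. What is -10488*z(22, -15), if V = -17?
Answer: 7152816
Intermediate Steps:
z(J, Q) = -16*J + J*Q (z(J, Q) = (-17*J + J*Q) + J = -16*J + J*Q)
-10488*z(22, -15) = -230736*(-16 - 15) = -230736*(-31) = -10488*(-682) = 7152816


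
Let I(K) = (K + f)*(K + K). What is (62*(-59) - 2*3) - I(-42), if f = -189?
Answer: -23068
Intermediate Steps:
I(K) = 2*K*(-189 + K) (I(K) = (K - 189)*(K + K) = (-189 + K)*(2*K) = 2*K*(-189 + K))
(62*(-59) - 2*3) - I(-42) = (62*(-59) - 2*3) - 2*(-42)*(-189 - 42) = (-3658 - 6) - 2*(-42)*(-231) = -3664 - 1*19404 = -3664 - 19404 = -23068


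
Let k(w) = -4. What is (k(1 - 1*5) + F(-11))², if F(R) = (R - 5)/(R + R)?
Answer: 1296/121 ≈ 10.711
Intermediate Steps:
F(R) = (-5 + R)/(2*R) (F(R) = (-5 + R)/((2*R)) = (-5 + R)*(1/(2*R)) = (-5 + R)/(2*R))
(k(1 - 1*5) + F(-11))² = (-4 + (½)*(-5 - 11)/(-11))² = (-4 + (½)*(-1/11)*(-16))² = (-4 + 8/11)² = (-36/11)² = 1296/121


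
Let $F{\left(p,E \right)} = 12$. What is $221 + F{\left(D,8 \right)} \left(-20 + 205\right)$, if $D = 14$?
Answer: $2441$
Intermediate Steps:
$221 + F{\left(D,8 \right)} \left(-20 + 205\right) = 221 + 12 \left(-20 + 205\right) = 221 + 12 \cdot 185 = 221 + 2220 = 2441$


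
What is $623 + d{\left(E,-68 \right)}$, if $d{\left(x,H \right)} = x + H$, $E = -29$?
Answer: $526$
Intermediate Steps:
$d{\left(x,H \right)} = H + x$
$623 + d{\left(E,-68 \right)} = 623 - 97 = 526$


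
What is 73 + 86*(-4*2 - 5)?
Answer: -1045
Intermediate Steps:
73 + 86*(-4*2 - 5) = 73 + 86*(-8 - 5) = 73 + 86*(-13) = 73 - 1118 = -1045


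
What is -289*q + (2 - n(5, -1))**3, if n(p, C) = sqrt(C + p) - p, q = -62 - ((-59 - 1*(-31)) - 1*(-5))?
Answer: 11396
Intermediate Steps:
q = -39 (q = -62 - ((-59 + 31) + 5) = -62 - (-28 + 5) = -62 - 1*(-23) = -62 + 23 = -39)
-289*q + (2 - n(5, -1))**3 = -289*(-39) + (2 - (sqrt(-1 + 5) - 1*5))**3 = 11271 + (2 - (sqrt(4) - 5))**3 = 11271 + (2 - (2 - 5))**3 = 11271 + (2 - 1*(-3))**3 = 11271 + (2 + 3)**3 = 11271 + 5**3 = 11271 + 125 = 11396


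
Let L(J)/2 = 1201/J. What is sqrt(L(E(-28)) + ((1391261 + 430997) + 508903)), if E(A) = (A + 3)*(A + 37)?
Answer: sqrt(524508823)/15 ≈ 1526.8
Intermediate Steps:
E(A) = (3 + A)*(37 + A)
L(J) = 2402/J (L(J) = 2*(1201/J) = 2402/J)
sqrt(L(E(-28)) + ((1391261 + 430997) + 508903)) = sqrt(2402/(111 + (-28)**2 + 40*(-28)) + ((1391261 + 430997) + 508903)) = sqrt(2402/(111 + 784 - 1120) + (1822258 + 508903)) = sqrt(2402/(-225) + 2331161) = sqrt(2402*(-1/225) + 2331161) = sqrt(-2402/225 + 2331161) = sqrt(524508823/225) = sqrt(524508823)/15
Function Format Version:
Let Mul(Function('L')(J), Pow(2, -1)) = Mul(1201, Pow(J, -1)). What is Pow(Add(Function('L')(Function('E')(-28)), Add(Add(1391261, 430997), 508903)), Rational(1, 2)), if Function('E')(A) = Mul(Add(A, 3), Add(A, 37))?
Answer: Mul(Rational(1, 15), Pow(524508823, Rational(1, 2))) ≈ 1526.8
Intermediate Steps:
Function('E')(A) = Mul(Add(3, A), Add(37, A))
Function('L')(J) = Mul(2402, Pow(J, -1)) (Function('L')(J) = Mul(2, Mul(1201, Pow(J, -1))) = Mul(2402, Pow(J, -1)))
Pow(Add(Function('L')(Function('E')(-28)), Add(Add(1391261, 430997), 508903)), Rational(1, 2)) = Pow(Add(Mul(2402, Pow(Add(111, Pow(-28, 2), Mul(40, -28)), -1)), Add(Add(1391261, 430997), 508903)), Rational(1, 2)) = Pow(Add(Mul(2402, Pow(Add(111, 784, -1120), -1)), Add(1822258, 508903)), Rational(1, 2)) = Pow(Add(Mul(2402, Pow(-225, -1)), 2331161), Rational(1, 2)) = Pow(Add(Mul(2402, Rational(-1, 225)), 2331161), Rational(1, 2)) = Pow(Add(Rational(-2402, 225), 2331161), Rational(1, 2)) = Pow(Rational(524508823, 225), Rational(1, 2)) = Mul(Rational(1, 15), Pow(524508823, Rational(1, 2)))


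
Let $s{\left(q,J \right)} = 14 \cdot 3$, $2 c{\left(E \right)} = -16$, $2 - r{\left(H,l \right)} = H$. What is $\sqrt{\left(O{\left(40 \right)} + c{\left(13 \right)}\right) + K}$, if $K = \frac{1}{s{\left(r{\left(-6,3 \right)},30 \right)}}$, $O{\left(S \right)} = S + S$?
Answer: $\frac{55 \sqrt{42}}{42} \approx 8.4867$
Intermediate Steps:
$r{\left(H,l \right)} = 2 - H$
$c{\left(E \right)} = -8$ ($c{\left(E \right)} = \frac{1}{2} \left(-16\right) = -8$)
$O{\left(S \right)} = 2 S$
$s{\left(q,J \right)} = 42$
$K = \frac{1}{42} \approx 0.02381$
$\sqrt{\left(O{\left(40 \right)} + c{\left(13 \right)}\right) + K} = \sqrt{\left(2 \cdot 40 - 8\right) + \frac{1}{42}} = \sqrt{\left(80 - 8\right) + \frac{1}{42}} = \sqrt{72 + \frac{1}{42}} = \sqrt{\frac{3025}{42}} = \frac{55 \sqrt{42}}{42}$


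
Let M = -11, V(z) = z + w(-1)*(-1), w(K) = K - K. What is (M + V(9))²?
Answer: 4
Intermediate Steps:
w(K) = 0
V(z) = z (V(z) = z + 0*(-1) = z + 0 = z)
(M + V(9))² = (-11 + 9)² = (-2)² = 4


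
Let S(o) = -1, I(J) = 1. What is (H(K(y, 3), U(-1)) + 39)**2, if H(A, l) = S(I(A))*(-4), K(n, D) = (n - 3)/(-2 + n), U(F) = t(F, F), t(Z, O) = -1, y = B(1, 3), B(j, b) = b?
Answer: 1849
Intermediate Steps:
y = 3
U(F) = -1
K(n, D) = (-3 + n)/(-2 + n)
H(A, l) = 4 (H(A, l) = -1*(-4) = 4)
(H(K(y, 3), U(-1)) + 39)**2 = (4 + 39)**2 = 43**2 = 1849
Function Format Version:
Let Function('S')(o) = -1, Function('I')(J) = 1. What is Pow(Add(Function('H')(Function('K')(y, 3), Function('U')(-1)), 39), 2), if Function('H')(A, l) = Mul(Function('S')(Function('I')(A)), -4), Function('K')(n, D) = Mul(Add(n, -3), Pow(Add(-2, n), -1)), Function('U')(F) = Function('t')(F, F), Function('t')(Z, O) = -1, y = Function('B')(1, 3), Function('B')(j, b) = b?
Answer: 1849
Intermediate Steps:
y = 3
Function('U')(F) = -1
Function('K')(n, D) = Mul(Pow(Add(-2, n), -1), Add(-3, n)) (Function('K')(n, D) = Mul(Add(-3, n), Pow(Add(-2, n), -1)) = Mul(Pow(Add(-2, n), -1), Add(-3, n)))
Function('H')(A, l) = 4 (Function('H')(A, l) = Mul(-1, -4) = 4)
Pow(Add(Function('H')(Function('K')(y, 3), Function('U')(-1)), 39), 2) = Pow(Add(4, 39), 2) = Pow(43, 2) = 1849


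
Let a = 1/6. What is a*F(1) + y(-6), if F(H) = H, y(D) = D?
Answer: -35/6 ≈ -5.8333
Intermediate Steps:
a = 1/6 ≈ 0.16667
a*F(1) + y(-6) = (1/6)*1 - 6 = 1/6 - 6 = -35/6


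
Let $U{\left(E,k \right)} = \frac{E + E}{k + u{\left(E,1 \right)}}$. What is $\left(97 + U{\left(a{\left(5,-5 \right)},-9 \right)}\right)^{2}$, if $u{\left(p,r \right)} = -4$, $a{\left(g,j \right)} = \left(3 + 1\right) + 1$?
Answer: $\frac{1565001}{169} \approx 9260.4$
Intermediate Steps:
$a{\left(g,j \right)} = 5$ ($a{\left(g,j \right)} = 4 + 1 = 5$)
$U{\left(E,k \right)} = \frac{2 E}{-4 + k}$ ($U{\left(E,k \right)} = \frac{E + E}{k - 4} = \frac{2 E}{-4 + k}$)
$\left(97 + U{\left(a{\left(5,-5 \right)},-9 \right)}\right)^{2} = \left(97 + 2 \cdot 5 \frac{1}{-4 - 9}\right)^{2} = \left(97 + 2 \cdot 5 \frac{1}{-13}\right)^{2} = \left(97 + 2 \cdot 5 \left(- \frac{1}{13}\right)\right)^{2} = \left(97 - \frac{10}{13}\right)^{2} = \left(\frac{1251}{13}\right)^{2} = \frac{1565001}{169}$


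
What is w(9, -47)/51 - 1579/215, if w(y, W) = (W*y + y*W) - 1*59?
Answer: -275104/10965 ≈ -25.089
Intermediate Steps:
w(y, W) = -59 + 2*W*y (w(y, W) = (W*y + W*y) - 59 = 2*W*y - 59 = -59 + 2*W*y)
w(9, -47)/51 - 1579/215 = (-59 + 2*(-47)*9)/51 - 1579/215 = (-59 - 846)*(1/51) - 1579*1/215 = -905*1/51 - 1579/215 = -905/51 - 1579/215 = -275104/10965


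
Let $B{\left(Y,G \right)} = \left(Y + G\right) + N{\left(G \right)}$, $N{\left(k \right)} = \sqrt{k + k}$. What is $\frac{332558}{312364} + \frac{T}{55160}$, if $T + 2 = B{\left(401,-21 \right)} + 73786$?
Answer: $\frac{1297189468}{538437445} + \frac{i \sqrt{42}}{55160} \approx 2.4092 + 0.00011749 i$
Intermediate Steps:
$N{\left(k \right)} = \sqrt{2} \sqrt{k}$ ($N{\left(k \right)} = \sqrt{2 k} = \sqrt{2} \sqrt{k}$)
$B{\left(Y,G \right)} = G + Y + \sqrt{2} \sqrt{G}$ ($B{\left(Y,G \right)} = \left(Y + G\right) + \sqrt{2} \sqrt{G} = \left(G + Y\right) + \sqrt{2} \sqrt{G} = G + Y + \sqrt{2} \sqrt{G}$)
$T = 74164 + i \sqrt{42}$ ($T = -2 + \left(\left(-21 + 401 + \sqrt{2} \sqrt{-21}\right) + 73786\right) = -2 + \left(\left(-21 + 401 + \sqrt{2} i \sqrt{21}\right) + 73786\right) = -2 + \left(\left(-21 + 401 + i \sqrt{42}\right) + 73786\right) = -2 + \left(\left(380 + i \sqrt{42}\right) + 73786\right) = -2 + \left(74166 + i \sqrt{42}\right) = 74164 + i \sqrt{42} \approx 74164.0 + 6.4807 i$)
$\frac{332558}{312364} + \frac{T}{55160} = \frac{332558}{312364} + \frac{74164 + i \sqrt{42}}{55160} = 332558 \cdot \frac{1}{312364} + \left(74164 + i \sqrt{42}\right) \frac{1}{55160} = \frac{166279}{156182} + \left(\frac{18541}{13790} + \frac{i \sqrt{42}}{55160}\right) = \frac{1297189468}{538437445} + \frac{i \sqrt{42}}{55160}$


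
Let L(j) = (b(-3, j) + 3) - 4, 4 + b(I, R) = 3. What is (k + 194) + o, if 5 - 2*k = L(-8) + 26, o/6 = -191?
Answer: -1923/2 ≈ -961.50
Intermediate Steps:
o = -1146 (o = 6*(-191) = -1146)
b(I, R) = -1 (b(I, R) = -4 + 3 = -1)
L(j) = -2 (L(j) = (-1 + 3) - 4 = 2 - 4 = -2)
k = -19/2 (k = 5/2 - (-2 + 26)/2 = 5/2 - ½*24 = 5/2 - 12 = -19/2 ≈ -9.5000)
(k + 194) + o = (-19/2 + 194) - 1146 = 369/2 - 1146 = -1923/2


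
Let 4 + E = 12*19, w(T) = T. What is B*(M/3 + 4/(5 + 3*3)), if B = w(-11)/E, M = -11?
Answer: 781/4704 ≈ 0.16603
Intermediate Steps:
E = 224 (E = -4 + 12*19 = -4 + 228 = 224)
B = -11/224 ≈ -0.049107
B*(M/3 + 4/(5 + 3*3)) = -11*(-11/3 + 4/(5 + 3*3))/224 = -11*(-11*1/3 + 4/(5 + 9))/224 = -11*(-11/3 + 4/14)/224 = -11*(-11/3 + 4*(1/14))/224 = -11*(-11/3 + 2/7)/224 = -11/224*(-71/21) = 781/4704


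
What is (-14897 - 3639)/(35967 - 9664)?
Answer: -18536/26303 ≈ -0.70471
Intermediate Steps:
(-14897 - 3639)/(35967 - 9664) = -18536/26303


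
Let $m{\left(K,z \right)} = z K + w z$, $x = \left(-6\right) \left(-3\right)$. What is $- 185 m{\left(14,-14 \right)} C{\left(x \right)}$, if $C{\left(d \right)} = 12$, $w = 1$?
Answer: $466200$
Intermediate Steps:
$x = 18$
$m{\left(K,z \right)} = z + K z$ ($m{\left(K,z \right)} = z K + 1 z = K z + z = z + K z$)
$- 185 m{\left(14,-14 \right)} C{\left(x \right)} = - 185 \left(- 14 \left(1 + 14\right)\right) 12 = - 185 \left(\left(-14\right) 15\right) 12 = \left(-185\right) \left(-210\right) 12 = 38850 \cdot 12 = 466200$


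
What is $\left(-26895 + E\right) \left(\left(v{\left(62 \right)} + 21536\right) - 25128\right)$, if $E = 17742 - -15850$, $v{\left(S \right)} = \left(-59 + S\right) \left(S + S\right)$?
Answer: $-21564340$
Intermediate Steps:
$v{\left(S \right)} = 2 S \left(-59 + S\right)$ ($v{\left(S \right)} = \left(-59 + S\right) 2 S = 2 S \left(-59 + S\right)$)
$E = 33592$ ($E = 17742 + 15850 = 33592$)
$\left(-26895 + E\right) \left(\left(v{\left(62 \right)} + 21536\right) - 25128\right) = \left(-26895 + 33592\right) \left(\left(2 \cdot 62 \left(-59 + 62\right) + 21536\right) - 25128\right) = 6697 \left(\left(2 \cdot 62 \cdot 3 + 21536\right) - 25128\right) = 6697 \left(\left(372 + 21536\right) - 25128\right) = 6697 \left(21908 - 25128\right) = 6697 \left(-3220\right) = -21564340$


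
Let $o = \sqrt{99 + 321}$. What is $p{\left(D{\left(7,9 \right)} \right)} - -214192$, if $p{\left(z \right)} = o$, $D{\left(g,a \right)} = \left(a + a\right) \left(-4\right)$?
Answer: $214192 + 2 \sqrt{105} \approx 2.1421 \cdot 10^{5}$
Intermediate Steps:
$D{\left(g,a \right)} = - 8 a$ ($D{\left(g,a \right)} = 2 a \left(-4\right) = - 8 a$)
$o = 2 \sqrt{105}$ ($o = \sqrt{420} = 2 \sqrt{105} \approx 20.494$)
$p{\left(z \right)} = 2 \sqrt{105}$
$p{\left(D{\left(7,9 \right)} \right)} - -214192 = 2 \sqrt{105} - -214192 = 2 \sqrt{105} + 214192 = 214192 + 2 \sqrt{105}$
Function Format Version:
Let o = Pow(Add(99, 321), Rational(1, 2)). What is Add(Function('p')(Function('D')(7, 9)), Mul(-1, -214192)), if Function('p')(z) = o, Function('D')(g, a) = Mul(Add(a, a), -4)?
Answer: Add(214192, Mul(2, Pow(105, Rational(1, 2)))) ≈ 2.1421e+5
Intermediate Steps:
Function('D')(g, a) = Mul(-8, a) (Function('D')(g, a) = Mul(Mul(2, a), -4) = Mul(-8, a))
o = Mul(2, Pow(105, Rational(1, 2))) (o = Pow(420, Rational(1, 2)) = Mul(2, Pow(105, Rational(1, 2))) ≈ 20.494)
Function('p')(z) = Mul(2, Pow(105, Rational(1, 2)))
Add(Function('p')(Function('D')(7, 9)), Mul(-1, -214192)) = Add(Mul(2, Pow(105, Rational(1, 2))), Mul(-1, -214192)) = Add(Mul(2, Pow(105, Rational(1, 2))), 214192) = Add(214192, Mul(2, Pow(105, Rational(1, 2))))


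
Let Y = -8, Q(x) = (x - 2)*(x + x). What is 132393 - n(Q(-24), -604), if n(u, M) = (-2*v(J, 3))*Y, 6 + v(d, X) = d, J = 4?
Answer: 132425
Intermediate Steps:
v(d, X) = -6 + d
Q(x) = 2*x*(-2 + x) (Q(x) = (-2 + x)*(2*x) = 2*x*(-2 + x))
n(u, M) = -32 (n(u, M) = -2*(-6 + 4)*(-8) = -2*(-2)*(-8) = 4*(-8) = -32)
132393 - n(Q(-24), -604) = 132393 - 1*(-32) = 132393 + 32 = 132425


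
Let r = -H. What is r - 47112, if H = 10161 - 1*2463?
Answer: -54810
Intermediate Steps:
H = 7698 (H = 10161 - 2463 = 7698)
r = -7698 (r = -1*7698 = -7698)
r - 47112 = -7698 - 47112 = -54810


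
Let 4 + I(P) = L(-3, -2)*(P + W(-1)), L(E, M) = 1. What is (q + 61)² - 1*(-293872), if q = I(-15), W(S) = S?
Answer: 295553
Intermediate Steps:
I(P) = -5 + P (I(P) = -4 + 1*(P - 1) = -4 + 1*(-1 + P) = -4 + (-1 + P) = -5 + P)
q = -20 (q = -5 - 15 = -20)
(q + 61)² - 1*(-293872) = (-20 + 61)² - 1*(-293872) = 41² + 293872 = 1681 + 293872 = 295553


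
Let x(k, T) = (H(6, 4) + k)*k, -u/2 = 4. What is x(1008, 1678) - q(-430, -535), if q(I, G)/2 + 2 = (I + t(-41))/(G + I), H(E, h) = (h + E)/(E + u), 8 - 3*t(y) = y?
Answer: 2926923578/2895 ≈ 1.0110e+6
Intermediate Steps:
u = -8 (u = -2*4 = -8)
t(y) = 8/3 - y/3
H(E, h) = (E + h)/(-8 + E) (H(E, h) = (h + E)/(E - 8) = (E + h)/(-8 + E))
x(k, T) = k*(-5 + k) (x(k, T) = ((6 + 4)/(-8 + 6) + k)*k = (10/(-2) + k)*k = (-1/2*10 + k)*k = (-5 + k)*k = k*(-5 + k))
q(I, G) = -4 + 2*(49/3 + I)/(G + I) (q(I, G) = -4 + 2*((I + (8/3 - 1/3*(-41)))/(G + I)) = -4 + 2*((I + (8/3 + 41/3))/(G + I)) = -4 + 2*((I + 49/3)/(G + I)) = -4 + 2*((49/3 + I)/(G + I)) = -4 + 2*(49/3 + I)/(G + I))
x(1008, 1678) - q(-430, -535) = 1008*(-5 + 1008) - (98/3 - 4*(-535) - 2*(-430))/(-535 - 430) = 1008*1003 - (98/3 + 2140 + 860)/(-965) = 1011024 - (-1)*9098/(965*3) = 1011024 - 1*(-9098/2895) = 1011024 + 9098/2895 = 2926923578/2895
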